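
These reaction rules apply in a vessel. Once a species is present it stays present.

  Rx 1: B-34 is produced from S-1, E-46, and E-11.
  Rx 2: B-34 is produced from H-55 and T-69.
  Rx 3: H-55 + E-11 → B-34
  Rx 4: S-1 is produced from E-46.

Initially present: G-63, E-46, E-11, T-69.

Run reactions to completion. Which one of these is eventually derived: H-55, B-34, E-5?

B-34

E-46 present → S-1 forms (Rx 4).
S-1, E-46, and E-11 present → B-34 forms (Rx 1).
No rule produces E-5, and it is not given. No rule produces H-55, and it is not given.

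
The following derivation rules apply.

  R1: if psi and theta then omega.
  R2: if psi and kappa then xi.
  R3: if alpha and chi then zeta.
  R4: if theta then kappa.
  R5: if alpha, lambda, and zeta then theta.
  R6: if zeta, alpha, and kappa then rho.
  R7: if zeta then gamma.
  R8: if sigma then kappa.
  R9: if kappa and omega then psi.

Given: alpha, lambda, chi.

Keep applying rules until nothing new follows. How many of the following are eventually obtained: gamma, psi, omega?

1

From alpha and chi, R3 gives zeta.
From zeta, R7 gives gamma.
gamma: reached.
psi would need kappa and omega (R9), but omega is never established.
omega would need psi and theta (R1), but psi is never established.
Reached: gamma — 1 of the 3.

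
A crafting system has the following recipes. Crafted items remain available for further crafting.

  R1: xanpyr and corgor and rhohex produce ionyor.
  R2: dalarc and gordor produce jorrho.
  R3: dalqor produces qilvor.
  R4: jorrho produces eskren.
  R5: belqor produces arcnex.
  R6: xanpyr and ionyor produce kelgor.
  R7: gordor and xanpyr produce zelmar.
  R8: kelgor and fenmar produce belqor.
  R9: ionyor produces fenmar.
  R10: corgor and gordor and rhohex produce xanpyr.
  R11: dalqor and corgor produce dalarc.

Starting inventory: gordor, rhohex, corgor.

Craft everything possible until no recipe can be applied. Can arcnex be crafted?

Yes

Using R10, corgor, gordor, and rhohex make xanpyr.
Using R1, xanpyr, corgor, and rhohex make ionyor.
Using R9, ionyor makes fenmar.
xanpyr and ionyor → kelgor (R6).
kelgor and fenmar → belqor (R8).
Using R5, belqor makes arcnex.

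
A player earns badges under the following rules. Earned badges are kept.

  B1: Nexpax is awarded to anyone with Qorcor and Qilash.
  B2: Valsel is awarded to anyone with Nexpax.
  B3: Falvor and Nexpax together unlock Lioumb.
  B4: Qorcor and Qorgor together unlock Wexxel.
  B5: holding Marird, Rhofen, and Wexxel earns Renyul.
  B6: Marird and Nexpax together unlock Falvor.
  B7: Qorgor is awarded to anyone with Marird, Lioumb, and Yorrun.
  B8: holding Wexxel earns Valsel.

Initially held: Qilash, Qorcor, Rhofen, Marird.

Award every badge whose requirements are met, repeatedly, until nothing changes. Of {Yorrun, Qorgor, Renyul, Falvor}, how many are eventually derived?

1

With Qorcor and Qilash, Nexpax is earned (B1).
With Marird and Nexpax, Falvor is earned (B6).
No rule produces Yorrun, and it is not given.
Qorgor would need Marird, Lioumb, and Yorrun (B7), but Yorrun is never earned.
Renyul would need Marird, Rhofen, and Wexxel (B5), but Wexxel is never earned.
Falvor: reached.
Reached: Falvor — 1 of the 4.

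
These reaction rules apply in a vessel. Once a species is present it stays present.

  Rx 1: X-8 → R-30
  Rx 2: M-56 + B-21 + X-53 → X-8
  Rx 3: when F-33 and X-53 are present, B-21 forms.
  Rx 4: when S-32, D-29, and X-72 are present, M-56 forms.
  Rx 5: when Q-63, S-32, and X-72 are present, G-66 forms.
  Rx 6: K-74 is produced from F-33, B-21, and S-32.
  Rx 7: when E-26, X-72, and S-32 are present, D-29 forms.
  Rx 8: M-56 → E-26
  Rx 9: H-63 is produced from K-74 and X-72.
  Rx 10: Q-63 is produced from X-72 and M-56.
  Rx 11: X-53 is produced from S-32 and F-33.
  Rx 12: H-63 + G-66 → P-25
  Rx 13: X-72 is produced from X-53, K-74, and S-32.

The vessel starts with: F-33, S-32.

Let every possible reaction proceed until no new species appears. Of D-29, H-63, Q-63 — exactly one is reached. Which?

S-32 and F-33 present → X-53 forms (Rx 11).
F-33 and X-53 present → B-21 forms (Rx 3).
F-33, B-21, and S-32 present → K-74 forms (Rx 6).
X-53, K-74, and S-32 present → X-72 forms (Rx 13).
K-74 and X-72 present → H-63 forms (Rx 9).
D-29 would need E-26, X-72, and S-32 (Rx 7), but E-26 never forms. Q-63 would need X-72 and M-56 (Rx 10), but M-56 never forms.

H-63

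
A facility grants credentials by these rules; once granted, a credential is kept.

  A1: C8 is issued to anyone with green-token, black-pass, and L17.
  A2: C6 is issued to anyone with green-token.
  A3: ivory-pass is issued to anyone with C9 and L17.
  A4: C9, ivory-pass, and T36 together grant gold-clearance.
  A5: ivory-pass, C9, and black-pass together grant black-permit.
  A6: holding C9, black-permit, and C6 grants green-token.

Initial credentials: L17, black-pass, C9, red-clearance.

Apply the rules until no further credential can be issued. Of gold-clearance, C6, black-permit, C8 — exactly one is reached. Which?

Holding C9 and L17 grants ivory-pass (A3).
Holding ivory-pass, C9, and black-pass grants black-permit (A5).
gold-clearance would need C9, ivory-pass, and T36 (A4), but T36 is never granted. C6 would need green-token (A2), but green-token is never granted. C8 would need green-token, black-pass, and L17 (A1), but green-token is never granted.

black-permit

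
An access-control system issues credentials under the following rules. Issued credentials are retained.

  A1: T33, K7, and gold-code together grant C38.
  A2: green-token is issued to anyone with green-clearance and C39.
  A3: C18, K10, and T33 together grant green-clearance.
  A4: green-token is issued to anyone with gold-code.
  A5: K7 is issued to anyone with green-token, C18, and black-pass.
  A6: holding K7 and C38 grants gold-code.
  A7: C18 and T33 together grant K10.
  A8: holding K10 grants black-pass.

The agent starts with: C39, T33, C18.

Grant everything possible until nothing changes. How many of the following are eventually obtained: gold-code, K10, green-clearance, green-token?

3

Holding C18 and T33 grants K10 (A7).
Holding C18, K10, and T33 grants green-clearance (A3).
Holding green-clearance and C39 grants green-token (A2).
gold-code would need K7 and C38 (A6), but C38 is never granted.
K10: reached.
green-clearance: reached.
green-token: reached.
Reached: K10, green-clearance, and green-token — 3 of the 4.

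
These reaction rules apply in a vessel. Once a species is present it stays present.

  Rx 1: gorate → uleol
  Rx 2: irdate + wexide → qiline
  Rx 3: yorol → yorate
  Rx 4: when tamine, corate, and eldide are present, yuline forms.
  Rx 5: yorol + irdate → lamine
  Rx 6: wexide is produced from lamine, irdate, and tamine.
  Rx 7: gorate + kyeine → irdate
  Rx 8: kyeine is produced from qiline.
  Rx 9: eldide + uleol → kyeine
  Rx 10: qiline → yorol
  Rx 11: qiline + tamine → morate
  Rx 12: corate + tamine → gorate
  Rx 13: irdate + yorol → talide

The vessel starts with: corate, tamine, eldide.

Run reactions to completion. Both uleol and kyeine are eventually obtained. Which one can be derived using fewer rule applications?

uleol

uleol: corate and tamine present → gorate forms (Rx 12). gorate present → uleol forms (Rx 1). [2 rule applications]
kyeine: corate and tamine present → gorate forms (Rx 12). gorate present → uleol forms (Rx 1). eldide and uleol present → kyeine forms (Rx 9). [3 rule applications]
uleol needs fewer.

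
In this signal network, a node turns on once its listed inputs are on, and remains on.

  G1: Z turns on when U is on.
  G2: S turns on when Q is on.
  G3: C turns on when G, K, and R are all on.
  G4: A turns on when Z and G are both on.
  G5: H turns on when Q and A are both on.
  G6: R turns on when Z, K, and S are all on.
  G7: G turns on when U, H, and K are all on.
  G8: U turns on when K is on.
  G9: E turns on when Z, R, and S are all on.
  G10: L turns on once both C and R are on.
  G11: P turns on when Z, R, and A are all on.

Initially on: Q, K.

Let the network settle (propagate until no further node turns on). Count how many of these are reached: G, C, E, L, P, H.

1

K is on, so U turns on (G8).
Q is on, so S turns on (G2).
U is on, so Z turns on (G1).
Z, K, and S are on, so R turns on (G6).
Z, R, and S are on, so E turns on (G9).
G would need U, H, and K (G7), but H never turns on.
C would need G, K, and R (G3), but G never turns on.
E: reached.
L would need C and R (G10), but C never turns on.
P would need Z, R, and A (G11), but A never turns on.
H would need Q and A (G5), but A never turns on.
Reached: E — 1 of the 6.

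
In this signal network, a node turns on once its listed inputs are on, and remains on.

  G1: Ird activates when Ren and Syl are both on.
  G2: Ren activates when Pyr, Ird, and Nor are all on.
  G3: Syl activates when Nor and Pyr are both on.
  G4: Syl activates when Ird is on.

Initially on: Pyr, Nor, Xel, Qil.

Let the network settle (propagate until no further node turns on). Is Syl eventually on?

Nor and Pyr are on, so Syl activates (G3).

Yes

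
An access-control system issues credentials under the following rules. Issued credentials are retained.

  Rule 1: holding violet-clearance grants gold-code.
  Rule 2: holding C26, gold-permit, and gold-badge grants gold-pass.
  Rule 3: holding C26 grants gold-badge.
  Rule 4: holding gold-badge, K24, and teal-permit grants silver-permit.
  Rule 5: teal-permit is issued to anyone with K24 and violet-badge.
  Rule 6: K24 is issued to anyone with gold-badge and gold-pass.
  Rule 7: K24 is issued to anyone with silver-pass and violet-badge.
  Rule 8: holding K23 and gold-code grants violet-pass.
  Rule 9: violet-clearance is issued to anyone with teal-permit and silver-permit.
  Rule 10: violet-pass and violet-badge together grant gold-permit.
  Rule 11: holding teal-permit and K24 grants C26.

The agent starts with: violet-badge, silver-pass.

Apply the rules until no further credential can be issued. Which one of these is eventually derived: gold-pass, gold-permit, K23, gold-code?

Holding silver-pass and violet-badge grants K24 (Rule 7).
Holding K24 and violet-badge grants teal-permit (Rule 5).
Holding teal-permit and K24 grants C26 (Rule 11).
Holding C26 grants gold-badge (Rule 3).
Holding gold-badge, K24, and teal-permit grants silver-permit (Rule 4).
Holding teal-permit and silver-permit grants violet-clearance (Rule 9).
Holding violet-clearance grants gold-code (Rule 1).
No rule produces K23, and it is not given. gold-pass would need C26, gold-permit, and gold-badge (Rule 2), but gold-permit is never granted. gold-permit would need violet-pass and violet-badge (Rule 10), but violet-pass is never granted.

gold-code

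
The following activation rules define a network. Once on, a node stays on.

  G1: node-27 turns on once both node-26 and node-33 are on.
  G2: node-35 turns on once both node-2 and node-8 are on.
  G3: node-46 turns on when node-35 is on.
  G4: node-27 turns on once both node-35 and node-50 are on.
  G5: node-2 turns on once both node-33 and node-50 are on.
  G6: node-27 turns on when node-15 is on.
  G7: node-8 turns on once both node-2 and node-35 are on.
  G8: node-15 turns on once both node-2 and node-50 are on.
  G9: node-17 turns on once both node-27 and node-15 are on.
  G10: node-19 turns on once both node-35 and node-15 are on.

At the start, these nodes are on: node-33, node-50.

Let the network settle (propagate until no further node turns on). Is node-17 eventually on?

Yes

G5: node-33 and node-50 on → node-2 on.
G8: node-2 and node-50 on → node-15 on.
node-15 is on, so node-27 turns on (G6).
node-27 and node-15 are on, so node-17 turns on (G9).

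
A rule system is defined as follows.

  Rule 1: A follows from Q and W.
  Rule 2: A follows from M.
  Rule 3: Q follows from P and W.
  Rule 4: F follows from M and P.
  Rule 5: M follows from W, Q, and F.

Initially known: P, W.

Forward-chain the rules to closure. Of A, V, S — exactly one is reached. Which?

A

From P and W, Rule 3 gives Q.
From Q and W, Rule 1 gives A.
No rule produces V, and it is not given. No rule produces S, and it is not given.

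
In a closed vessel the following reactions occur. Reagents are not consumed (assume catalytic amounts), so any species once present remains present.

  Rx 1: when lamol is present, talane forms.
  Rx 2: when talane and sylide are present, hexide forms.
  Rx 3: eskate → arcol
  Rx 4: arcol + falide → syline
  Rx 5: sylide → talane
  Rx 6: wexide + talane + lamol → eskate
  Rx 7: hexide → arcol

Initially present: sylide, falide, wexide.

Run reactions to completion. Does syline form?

sylide present → talane forms (Rx 5).
talane and sylide present → hexide forms (Rx 2).
hexide present → arcol forms (Rx 7).
arcol and falide present → syline forms (Rx 4).

Yes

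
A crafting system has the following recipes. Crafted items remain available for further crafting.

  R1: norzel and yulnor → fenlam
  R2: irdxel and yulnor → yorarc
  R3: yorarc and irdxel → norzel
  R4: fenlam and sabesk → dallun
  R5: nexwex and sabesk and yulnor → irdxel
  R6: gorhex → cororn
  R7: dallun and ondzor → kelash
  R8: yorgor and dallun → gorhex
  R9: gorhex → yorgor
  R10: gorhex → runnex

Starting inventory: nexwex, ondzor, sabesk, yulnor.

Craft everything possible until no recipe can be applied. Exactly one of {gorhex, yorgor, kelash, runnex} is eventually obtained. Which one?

nexwex and sabesk and yulnor → irdxel (R5).
Using R2, irdxel and yulnor make yorarc.
Using R3, yorarc and irdxel make norzel.
Using R1, norzel and yulnor make fenlam.
fenlam and sabesk → dallun (R4).
Using R7, dallun and ondzor make kelash.
gorhex would need yorgor and dallun (R8), but yorgor is never obtained. yorgor would need gorhex (R9), but gorhex is never obtained. runnex would need gorhex (R10), but gorhex is never obtained.

kelash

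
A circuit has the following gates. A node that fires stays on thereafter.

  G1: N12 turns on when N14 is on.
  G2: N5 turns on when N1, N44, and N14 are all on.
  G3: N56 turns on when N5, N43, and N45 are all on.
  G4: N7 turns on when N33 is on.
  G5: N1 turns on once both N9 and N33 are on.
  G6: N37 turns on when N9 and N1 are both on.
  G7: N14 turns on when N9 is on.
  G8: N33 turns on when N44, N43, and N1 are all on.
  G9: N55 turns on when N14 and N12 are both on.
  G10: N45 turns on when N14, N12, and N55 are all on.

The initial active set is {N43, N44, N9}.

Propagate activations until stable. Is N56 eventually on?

N56 would need N5, N43, and N45 (G3), but N5 never turns on.

No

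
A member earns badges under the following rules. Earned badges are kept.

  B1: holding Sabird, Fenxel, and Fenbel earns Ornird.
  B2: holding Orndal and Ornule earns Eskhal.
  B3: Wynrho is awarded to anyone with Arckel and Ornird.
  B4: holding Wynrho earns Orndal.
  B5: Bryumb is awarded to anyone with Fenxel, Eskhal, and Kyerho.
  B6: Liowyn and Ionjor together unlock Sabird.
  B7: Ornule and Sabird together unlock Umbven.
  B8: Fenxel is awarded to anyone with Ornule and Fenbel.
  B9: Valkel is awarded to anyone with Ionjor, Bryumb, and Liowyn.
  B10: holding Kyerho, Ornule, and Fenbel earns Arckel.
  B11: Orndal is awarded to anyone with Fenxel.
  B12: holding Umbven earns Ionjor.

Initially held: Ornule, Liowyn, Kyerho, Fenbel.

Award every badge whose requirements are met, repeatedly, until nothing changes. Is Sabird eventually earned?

Sabird would need Liowyn and Ionjor (B6), but Ionjor is never earned.

No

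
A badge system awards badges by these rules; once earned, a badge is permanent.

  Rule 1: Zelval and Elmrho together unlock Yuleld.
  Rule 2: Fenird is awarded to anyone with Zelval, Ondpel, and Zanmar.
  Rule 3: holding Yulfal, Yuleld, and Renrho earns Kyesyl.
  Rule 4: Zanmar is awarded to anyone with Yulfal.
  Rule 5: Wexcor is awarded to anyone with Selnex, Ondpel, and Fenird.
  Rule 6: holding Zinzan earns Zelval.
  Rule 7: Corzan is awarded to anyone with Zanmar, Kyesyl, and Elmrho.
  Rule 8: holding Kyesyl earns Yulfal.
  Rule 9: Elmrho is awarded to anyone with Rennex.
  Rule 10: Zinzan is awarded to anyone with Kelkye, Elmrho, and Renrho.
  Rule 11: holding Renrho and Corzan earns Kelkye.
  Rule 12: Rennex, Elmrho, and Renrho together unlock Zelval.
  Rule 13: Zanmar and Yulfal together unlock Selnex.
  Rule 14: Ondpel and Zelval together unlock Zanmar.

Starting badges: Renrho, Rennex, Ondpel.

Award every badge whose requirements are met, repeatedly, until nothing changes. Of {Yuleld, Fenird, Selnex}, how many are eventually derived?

2

With Rennex, Elmrho is earned (Rule 9).
With Rennex, Elmrho, and Renrho, Zelval is earned (Rule 12).
With Ondpel and Zelval, Zanmar is earned (Rule 14).
With Zelval and Elmrho, Yuleld is earned (Rule 1).
With Zelval, Ondpel, and Zanmar, Fenird is earned (Rule 2).
Yuleld: reached.
Fenird: reached.
Selnex would need Zanmar and Yulfal (Rule 13), but Yulfal is never earned.
Reached: Yuleld and Fenird — 2 of the 3.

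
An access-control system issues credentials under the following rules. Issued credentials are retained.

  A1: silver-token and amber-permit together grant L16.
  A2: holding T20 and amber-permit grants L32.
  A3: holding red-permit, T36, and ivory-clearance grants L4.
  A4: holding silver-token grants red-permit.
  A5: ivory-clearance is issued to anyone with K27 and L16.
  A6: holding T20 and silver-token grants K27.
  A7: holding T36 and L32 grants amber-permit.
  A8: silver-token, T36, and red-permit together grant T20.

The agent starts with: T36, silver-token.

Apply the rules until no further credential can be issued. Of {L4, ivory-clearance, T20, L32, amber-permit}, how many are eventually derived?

1

Holding silver-token grants red-permit (A4).
Holding silver-token, T36, and red-permit grants T20 (A8).
L4 would need red-permit, T36, and ivory-clearance (A3), but ivory-clearance is never granted.
ivory-clearance would need K27 and L16 (A5), but L16 is never granted.
T20: reached.
L32 would need T20 and amber-permit (A2), but amber-permit is never granted.
amber-permit would need T36 and L32 (A7), but L32 is never granted.
Reached: T20 — 1 of the 5.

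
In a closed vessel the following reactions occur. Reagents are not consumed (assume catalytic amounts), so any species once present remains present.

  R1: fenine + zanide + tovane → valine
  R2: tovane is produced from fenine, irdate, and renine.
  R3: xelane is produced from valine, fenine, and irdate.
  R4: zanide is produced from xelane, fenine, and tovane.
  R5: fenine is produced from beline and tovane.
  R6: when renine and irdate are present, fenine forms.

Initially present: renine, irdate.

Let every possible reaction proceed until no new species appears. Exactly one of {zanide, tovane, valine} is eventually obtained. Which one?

tovane

renine and irdate present → fenine forms (R6).
fenine, irdate, and renine present → tovane forms (R2).
zanide would need xelane, fenine, and tovane (R4), but xelane never forms. valine would need fenine, zanide, and tovane (R1), but zanide never forms.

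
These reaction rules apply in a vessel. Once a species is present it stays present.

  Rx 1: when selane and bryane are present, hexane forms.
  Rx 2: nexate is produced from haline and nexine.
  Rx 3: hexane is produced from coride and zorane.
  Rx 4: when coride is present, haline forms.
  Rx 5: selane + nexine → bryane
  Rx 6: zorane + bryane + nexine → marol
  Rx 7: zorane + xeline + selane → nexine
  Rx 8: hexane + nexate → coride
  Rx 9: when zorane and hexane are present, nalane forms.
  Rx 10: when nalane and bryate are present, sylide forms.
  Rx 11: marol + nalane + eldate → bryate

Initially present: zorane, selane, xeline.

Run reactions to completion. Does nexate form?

No

nexate would need haline and nexine (Rx 2), but haline never forms.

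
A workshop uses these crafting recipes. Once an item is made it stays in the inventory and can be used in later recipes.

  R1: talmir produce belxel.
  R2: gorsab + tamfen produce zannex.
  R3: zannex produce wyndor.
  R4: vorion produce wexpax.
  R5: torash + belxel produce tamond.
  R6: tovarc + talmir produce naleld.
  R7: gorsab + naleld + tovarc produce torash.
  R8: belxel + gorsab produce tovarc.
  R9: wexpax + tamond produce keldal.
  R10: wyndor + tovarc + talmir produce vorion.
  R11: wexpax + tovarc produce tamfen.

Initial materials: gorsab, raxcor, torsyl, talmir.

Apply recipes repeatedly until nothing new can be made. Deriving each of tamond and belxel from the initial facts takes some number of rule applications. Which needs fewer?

belxel: talmir → belxel (R1). [1 rule application]
tamond: talmir → belxel (R1). belxel + gorsab → tovarc (R8). Using R6, tovarc and talmir make naleld. Using R7, gorsab, naleld, and tovarc make torash. Using R5, torash and belxel make tamond. [5 rule applications]
belxel needs fewer.

belxel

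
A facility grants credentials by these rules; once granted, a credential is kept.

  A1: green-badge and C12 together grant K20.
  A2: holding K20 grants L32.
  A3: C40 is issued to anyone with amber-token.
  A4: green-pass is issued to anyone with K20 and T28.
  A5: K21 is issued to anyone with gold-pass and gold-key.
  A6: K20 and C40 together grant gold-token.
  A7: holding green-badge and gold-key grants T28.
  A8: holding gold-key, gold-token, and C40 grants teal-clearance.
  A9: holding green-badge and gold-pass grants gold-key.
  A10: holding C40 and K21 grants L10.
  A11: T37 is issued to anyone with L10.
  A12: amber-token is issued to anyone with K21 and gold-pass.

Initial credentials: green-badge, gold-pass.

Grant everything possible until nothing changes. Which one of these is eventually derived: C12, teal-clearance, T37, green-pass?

T37

Holding green-badge and gold-pass grants gold-key (A9).
Holding gold-pass and gold-key grants K21 (A5).
Holding K21 and gold-pass grants amber-token (A12).
Holding amber-token grants C40 (A3).
Holding C40 and K21 grants L10 (A10).
Holding L10 grants T37 (A11).
teal-clearance would need gold-key, gold-token, and C40 (A8), but gold-token is never granted. No rule produces C12, and it is not given. green-pass would need K20 and T28 (A4), but K20 is never granted.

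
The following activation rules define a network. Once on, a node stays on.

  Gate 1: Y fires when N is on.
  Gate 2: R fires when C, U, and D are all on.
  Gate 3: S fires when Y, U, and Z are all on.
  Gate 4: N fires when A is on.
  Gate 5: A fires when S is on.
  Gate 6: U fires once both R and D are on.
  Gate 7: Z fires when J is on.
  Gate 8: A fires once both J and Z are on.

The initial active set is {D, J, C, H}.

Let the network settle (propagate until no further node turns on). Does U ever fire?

No

U would need R and D (Gate 6), but R never turns on.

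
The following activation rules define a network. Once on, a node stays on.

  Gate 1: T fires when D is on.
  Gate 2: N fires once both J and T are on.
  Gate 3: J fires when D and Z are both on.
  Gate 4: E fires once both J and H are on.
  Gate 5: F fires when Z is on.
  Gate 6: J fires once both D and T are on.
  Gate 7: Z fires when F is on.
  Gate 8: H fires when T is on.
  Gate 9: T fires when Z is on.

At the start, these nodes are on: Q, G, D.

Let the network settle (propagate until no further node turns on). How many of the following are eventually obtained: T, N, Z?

D is on, so T fires (Gate 1).
D and T are on, so J fires (Gate 6).
J and T are on, so N fires (Gate 2).
T: reached.
N: reached.
Z would need F (Gate 7), but F never turns on.
Reached: T and N — 2 of the 3.

2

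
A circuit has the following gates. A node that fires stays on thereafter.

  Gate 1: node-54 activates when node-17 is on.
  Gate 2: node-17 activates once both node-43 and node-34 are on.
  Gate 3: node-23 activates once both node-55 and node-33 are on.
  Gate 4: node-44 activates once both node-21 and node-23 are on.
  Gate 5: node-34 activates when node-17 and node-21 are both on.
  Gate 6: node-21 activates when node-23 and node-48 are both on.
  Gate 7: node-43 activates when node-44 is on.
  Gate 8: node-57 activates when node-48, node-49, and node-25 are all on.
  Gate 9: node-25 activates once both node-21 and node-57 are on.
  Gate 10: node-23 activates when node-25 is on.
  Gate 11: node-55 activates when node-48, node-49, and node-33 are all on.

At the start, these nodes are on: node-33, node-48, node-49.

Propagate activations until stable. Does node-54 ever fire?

No

node-54 would need node-17 (Gate 1), but node-17 never turns on.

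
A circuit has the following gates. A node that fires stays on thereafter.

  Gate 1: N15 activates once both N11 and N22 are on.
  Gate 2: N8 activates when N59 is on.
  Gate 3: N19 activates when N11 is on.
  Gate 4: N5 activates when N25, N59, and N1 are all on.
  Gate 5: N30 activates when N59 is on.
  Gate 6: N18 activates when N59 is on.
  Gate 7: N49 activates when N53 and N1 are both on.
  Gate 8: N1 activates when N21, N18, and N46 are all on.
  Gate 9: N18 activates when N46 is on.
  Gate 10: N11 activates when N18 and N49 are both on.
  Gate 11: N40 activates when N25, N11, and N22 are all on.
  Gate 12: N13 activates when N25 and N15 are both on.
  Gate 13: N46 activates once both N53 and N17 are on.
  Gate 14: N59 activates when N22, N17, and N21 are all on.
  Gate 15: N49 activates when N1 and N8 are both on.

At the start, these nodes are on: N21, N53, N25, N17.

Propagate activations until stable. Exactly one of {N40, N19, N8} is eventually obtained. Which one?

N19

N53 and N17 are on, so N46 activates (Gate 13).
N46 is on, so N18 activates (Gate 9).
N21, N18, and N46 are on, so N1 activates (Gate 8).
N53 and N1 are on, so N49 activates (Gate 7).
N18 and N49 are on, so N11 activates (Gate 10).
Gate 3: N11 on → N19 on.
N40 would need N25, N11, and N22 (Gate 11), but N22 never turns on. N8 would need N59 (Gate 2), but N59 never turns on.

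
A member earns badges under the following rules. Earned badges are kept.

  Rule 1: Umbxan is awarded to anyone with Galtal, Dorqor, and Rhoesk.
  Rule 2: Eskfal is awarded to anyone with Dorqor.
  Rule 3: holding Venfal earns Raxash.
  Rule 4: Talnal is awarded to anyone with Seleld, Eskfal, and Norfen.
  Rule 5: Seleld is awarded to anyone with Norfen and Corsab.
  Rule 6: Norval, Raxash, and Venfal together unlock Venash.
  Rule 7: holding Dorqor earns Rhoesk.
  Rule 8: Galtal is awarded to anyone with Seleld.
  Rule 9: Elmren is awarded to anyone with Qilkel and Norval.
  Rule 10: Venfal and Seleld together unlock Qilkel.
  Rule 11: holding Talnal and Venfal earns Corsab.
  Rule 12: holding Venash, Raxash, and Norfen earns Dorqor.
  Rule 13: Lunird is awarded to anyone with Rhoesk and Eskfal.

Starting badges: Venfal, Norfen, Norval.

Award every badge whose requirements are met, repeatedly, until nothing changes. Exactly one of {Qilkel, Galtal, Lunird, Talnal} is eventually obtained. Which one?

Lunird

With Venfal, Raxash is earned (Rule 3).
With Norval, Raxash, and Venfal, Venash is earned (Rule 6).
With Venash, Raxash, and Norfen, Dorqor is earned (Rule 12).
With Dorqor, Eskfal is earned (Rule 2).
With Dorqor, Rhoesk is earned (Rule 7).
With Rhoesk and Eskfal, Lunird is earned (Rule 13).
Galtal would need Seleld (Rule 8), but Seleld is never earned. Qilkel would need Venfal and Seleld (Rule 10), but Seleld is never earned. Talnal would need Seleld, Eskfal, and Norfen (Rule 4), but Seleld is never earned.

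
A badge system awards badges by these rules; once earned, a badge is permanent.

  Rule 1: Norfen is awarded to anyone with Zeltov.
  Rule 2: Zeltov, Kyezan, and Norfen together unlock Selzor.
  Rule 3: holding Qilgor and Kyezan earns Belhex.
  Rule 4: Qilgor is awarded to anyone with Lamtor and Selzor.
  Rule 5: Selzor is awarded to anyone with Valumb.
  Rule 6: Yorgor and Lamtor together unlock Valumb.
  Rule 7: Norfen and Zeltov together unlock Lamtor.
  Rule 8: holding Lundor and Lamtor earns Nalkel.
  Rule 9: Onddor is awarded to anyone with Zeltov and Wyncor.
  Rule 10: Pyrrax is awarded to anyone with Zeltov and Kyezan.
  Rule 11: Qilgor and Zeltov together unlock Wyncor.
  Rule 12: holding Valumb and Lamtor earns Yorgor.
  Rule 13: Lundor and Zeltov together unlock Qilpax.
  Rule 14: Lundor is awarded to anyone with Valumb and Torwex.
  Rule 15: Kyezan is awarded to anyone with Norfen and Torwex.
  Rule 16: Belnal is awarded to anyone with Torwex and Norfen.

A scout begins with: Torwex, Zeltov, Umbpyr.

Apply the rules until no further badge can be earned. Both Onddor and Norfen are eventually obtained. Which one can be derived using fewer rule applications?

Norfen: With Zeltov, Norfen is earned (Rule 1). [1 rule application]
Onddor: With Zeltov, Norfen is earned (Rule 1). With Norfen and Zeltov, Lamtor is earned (Rule 7). With Norfen and Torwex, Kyezan is earned (Rule 15). With Zeltov, Kyezan, and Norfen, Selzor is earned (Rule 2). With Lamtor and Selzor, Qilgor is earned (Rule 4). With Qilgor and Zeltov, Wyncor is earned (Rule 11). With Zeltov and Wyncor, Onddor is earned (Rule 9). [7 rule applications]
Norfen needs fewer.

Norfen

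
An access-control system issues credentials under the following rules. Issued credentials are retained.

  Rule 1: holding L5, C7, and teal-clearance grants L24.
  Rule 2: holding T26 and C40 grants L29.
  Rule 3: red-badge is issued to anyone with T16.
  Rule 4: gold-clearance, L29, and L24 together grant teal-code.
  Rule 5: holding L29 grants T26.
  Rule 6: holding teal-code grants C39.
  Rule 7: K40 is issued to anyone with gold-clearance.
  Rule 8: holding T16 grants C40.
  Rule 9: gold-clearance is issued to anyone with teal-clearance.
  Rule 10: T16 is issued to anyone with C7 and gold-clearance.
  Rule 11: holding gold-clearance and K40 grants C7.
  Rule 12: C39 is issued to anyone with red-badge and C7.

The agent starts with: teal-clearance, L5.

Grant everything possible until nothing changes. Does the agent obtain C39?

Yes

Holding teal-clearance grants gold-clearance (Rule 9).
Holding gold-clearance grants K40 (Rule 7).
Holding gold-clearance and K40 grants C7 (Rule 11).
Holding C7 and gold-clearance grants T16 (Rule 10).
Holding T16 grants red-badge (Rule 3).
Holding red-badge and C7 grants C39 (Rule 12).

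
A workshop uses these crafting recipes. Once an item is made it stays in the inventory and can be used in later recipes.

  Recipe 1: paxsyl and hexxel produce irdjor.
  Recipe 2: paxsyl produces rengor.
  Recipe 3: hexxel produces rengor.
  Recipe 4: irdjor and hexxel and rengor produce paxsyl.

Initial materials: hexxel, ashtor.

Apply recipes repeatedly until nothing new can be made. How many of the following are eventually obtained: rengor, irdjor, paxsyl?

1

hexxel → rengor (Recipe 3).
rengor: reached.
irdjor would need paxsyl and hexxel (Recipe 1), but paxsyl is never obtained.
paxsyl would need irdjor, hexxel, and rengor (Recipe 4), but irdjor is never obtained.
Reached: rengor — 1 of the 3.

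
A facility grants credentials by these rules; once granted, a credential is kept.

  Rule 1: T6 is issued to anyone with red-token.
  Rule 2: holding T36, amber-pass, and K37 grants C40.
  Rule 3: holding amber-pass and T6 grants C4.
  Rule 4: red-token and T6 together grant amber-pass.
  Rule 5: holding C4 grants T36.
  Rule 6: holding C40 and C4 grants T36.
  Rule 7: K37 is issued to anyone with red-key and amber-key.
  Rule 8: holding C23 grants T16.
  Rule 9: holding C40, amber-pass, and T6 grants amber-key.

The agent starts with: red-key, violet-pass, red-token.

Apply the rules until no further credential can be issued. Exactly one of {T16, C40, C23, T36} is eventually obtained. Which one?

Holding red-token grants T6 (Rule 1).
Holding red-token and T6 grants amber-pass (Rule 4).
Holding amber-pass and T6 grants C4 (Rule 3).
Holding C4 grants T36 (Rule 5).
T16 would need C23 (Rule 8), but C23 is never granted. No rule produces C23, and it is not given. C40 would need T36, amber-pass, and K37 (Rule 2), but K37 is never granted.

T36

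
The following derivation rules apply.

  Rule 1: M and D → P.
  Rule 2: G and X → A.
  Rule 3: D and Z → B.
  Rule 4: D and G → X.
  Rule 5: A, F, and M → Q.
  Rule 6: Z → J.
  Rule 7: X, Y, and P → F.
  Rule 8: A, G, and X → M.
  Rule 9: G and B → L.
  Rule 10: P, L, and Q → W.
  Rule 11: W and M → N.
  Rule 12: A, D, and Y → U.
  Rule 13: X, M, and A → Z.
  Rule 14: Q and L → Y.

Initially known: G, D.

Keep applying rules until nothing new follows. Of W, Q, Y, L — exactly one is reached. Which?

L

D and G hold, so X follows (Rule 4).
From G and X, Rule 2 gives A.
A, G, and X hold, so M follows (Rule 8).
From X, M, and A, Rule 13 gives Z.
D and Z hold, so B follows (Rule 3).
From G and B, Rule 9 gives L.
W would need P, L, and Q (Rule 10), but Q is never established. Y would need Q and L (Rule 14), but Q is never established. Q would need A, F, and M (Rule 5), but F is never established.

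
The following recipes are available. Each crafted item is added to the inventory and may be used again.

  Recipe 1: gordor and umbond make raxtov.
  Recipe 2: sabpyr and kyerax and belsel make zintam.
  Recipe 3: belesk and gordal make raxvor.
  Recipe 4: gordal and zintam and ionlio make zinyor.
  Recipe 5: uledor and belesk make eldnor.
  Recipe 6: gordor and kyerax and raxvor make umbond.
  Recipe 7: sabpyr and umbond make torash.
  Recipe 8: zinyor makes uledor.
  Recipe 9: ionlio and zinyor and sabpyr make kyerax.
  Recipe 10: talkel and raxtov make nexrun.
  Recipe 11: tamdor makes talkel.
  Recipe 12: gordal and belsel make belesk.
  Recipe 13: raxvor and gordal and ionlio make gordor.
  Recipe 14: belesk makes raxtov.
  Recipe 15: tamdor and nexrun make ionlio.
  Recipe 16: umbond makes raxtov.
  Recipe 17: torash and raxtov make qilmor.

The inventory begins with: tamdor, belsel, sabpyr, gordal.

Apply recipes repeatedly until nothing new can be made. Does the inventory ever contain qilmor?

No

qilmor would need torash and raxtov (Recipe 17), but torash is never obtained.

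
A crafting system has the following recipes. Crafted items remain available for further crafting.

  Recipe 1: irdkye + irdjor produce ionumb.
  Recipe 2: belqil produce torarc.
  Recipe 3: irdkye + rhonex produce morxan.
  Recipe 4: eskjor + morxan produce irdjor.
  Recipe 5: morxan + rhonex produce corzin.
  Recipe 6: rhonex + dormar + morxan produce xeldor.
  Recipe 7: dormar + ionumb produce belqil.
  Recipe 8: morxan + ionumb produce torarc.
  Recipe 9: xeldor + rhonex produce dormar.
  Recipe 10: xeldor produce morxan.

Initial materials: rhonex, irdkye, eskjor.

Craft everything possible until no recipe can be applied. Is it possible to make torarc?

Using Recipe 3, irdkye and rhonex make morxan.
eskjor + morxan → irdjor (Recipe 4).
irdkye + irdjor → ionumb (Recipe 1).
Using Recipe 8, morxan and ionumb make torarc.

Yes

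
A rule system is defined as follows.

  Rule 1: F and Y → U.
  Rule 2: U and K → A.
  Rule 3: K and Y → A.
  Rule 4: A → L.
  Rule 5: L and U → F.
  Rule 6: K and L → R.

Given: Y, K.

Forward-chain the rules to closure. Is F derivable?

F would need L and U (Rule 5), but U is never established.

No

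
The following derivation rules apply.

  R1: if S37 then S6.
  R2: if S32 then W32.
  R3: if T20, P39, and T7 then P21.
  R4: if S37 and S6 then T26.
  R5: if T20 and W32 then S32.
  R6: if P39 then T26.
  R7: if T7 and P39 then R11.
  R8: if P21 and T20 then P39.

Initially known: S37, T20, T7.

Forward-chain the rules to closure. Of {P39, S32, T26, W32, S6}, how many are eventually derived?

S37 holds, so S6 follows (R1).
From S37 and S6, R4 gives T26.
P39 would need P21 and T20 (R8), but P21 is never established.
S32 would need T20 and W32 (R5), but W32 is never established.
T26: reached.
W32 would need S32 (R2), but S32 is never established.
S6: reached.
Reached: T26 and S6 — 2 of the 5.

2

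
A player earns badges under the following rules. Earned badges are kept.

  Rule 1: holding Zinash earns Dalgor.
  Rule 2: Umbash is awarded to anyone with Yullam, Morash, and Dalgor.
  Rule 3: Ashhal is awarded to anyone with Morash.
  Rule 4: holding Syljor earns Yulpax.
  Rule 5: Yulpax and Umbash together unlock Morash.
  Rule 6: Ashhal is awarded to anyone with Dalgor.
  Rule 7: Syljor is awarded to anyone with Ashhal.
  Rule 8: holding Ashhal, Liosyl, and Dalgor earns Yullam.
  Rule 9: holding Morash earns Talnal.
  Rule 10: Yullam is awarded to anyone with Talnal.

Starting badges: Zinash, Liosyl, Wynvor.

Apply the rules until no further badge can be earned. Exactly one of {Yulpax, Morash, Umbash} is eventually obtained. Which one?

With Zinash, Dalgor is earned (Rule 1).
With Dalgor, Ashhal is earned (Rule 6).
With Ashhal, Syljor is earned (Rule 7).
With Syljor, Yulpax is earned (Rule 4).
Morash would need Yulpax and Umbash (Rule 5), but Umbash is never earned. Umbash would need Yullam, Morash, and Dalgor (Rule 2), but Morash is never earned.

Yulpax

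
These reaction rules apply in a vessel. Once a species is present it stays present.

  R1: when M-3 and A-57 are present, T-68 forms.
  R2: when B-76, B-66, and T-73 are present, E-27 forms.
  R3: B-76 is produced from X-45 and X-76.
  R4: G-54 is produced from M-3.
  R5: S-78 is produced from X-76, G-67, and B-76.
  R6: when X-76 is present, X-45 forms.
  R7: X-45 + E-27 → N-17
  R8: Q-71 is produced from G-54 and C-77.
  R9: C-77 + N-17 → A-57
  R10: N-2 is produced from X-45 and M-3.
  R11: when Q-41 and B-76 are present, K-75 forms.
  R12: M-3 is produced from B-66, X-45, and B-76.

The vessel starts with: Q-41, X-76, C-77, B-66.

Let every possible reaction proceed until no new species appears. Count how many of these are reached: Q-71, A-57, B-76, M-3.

X-76 present → X-45 forms (R6).
X-45 and X-76 present → B-76 forms (R3).
B-66, X-45, and B-76 present → M-3 forms (R12).
M-3 present → G-54 forms (R4).
G-54 and C-77 present → Q-71 forms (R8).
Q-71: reached.
A-57 would need C-77 and N-17 (R9), but N-17 never forms.
B-76: reached.
M-3: reached.
Reached: Q-71, B-76, and M-3 — 3 of the 4.

3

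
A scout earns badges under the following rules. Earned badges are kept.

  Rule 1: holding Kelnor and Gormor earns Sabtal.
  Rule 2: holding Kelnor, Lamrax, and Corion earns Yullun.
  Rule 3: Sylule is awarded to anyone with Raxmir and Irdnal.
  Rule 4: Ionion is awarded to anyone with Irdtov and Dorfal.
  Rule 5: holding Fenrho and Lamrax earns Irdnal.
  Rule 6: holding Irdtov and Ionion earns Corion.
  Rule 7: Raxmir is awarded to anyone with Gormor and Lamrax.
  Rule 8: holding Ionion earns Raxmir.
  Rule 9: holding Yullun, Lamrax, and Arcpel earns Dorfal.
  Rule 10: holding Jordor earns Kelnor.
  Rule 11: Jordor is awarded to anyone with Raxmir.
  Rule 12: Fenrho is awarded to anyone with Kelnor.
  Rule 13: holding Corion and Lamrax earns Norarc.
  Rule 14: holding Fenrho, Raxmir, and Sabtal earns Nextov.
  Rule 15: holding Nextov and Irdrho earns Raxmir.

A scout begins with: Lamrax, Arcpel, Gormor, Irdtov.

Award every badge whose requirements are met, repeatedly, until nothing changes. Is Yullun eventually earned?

No

Yullun would need Kelnor, Lamrax, and Corion (Rule 2), but Corion is never earned.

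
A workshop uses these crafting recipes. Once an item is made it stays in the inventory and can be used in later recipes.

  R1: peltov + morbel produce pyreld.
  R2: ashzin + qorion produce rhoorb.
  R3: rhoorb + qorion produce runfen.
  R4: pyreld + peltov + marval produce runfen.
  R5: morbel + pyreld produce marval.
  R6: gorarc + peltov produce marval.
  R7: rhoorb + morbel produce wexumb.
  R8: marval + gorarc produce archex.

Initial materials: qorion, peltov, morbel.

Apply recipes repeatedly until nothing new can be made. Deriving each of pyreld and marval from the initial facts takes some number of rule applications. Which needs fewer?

pyreld

pyreld: peltov + morbel → pyreld (R1). [1 rule application]
marval: peltov + morbel → pyreld (R1). morbel + pyreld → marval (R5). [2 rule applications]
pyreld needs fewer.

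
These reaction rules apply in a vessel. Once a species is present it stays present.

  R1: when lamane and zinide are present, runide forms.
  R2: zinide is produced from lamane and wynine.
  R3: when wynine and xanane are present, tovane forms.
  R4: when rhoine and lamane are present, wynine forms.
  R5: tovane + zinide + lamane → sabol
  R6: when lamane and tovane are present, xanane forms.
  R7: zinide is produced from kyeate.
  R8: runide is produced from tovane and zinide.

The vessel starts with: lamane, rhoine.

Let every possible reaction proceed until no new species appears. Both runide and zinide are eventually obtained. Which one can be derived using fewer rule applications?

zinide

zinide: rhoine and lamane present → wynine forms (R4). lamane and wynine present → zinide forms (R2). [2 rule applications]
runide: rhoine and lamane present → wynine forms (R4). lamane and wynine present → zinide forms (R2). lamane and zinide present → runide forms (R1). [3 rule applications]
zinide needs fewer.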